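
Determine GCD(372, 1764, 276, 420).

gcd(372, 1764): 1764 = 4·372 + 276; 372 = 1·276 + 96; 276 = 2·96 + 84; 96 = 1·84 + 12; 84 = 7·12 + 0 → 12
gcd(12, 276): 276 = 23·12 + 0 → 12
gcd(12, 420): 420 = 35·12 + 0 → 12

12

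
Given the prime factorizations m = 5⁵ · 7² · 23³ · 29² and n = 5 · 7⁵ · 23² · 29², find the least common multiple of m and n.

537427302278125

max exponent per prime: 5⁵ · 7⁵ · 23³ · 29² = 537427302278125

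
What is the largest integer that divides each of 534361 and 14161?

289

534361 = 17² · 43²
14161 = 7² · 17²
Common: 17² = 289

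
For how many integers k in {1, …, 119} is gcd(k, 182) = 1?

47

Prime factors of 182: 2, 7, 13. Count integers ≤ 119 divisible by none of them.
By inclusion–exclusion: 119 − ⌊119/2⌋ − ⌊119/7⌋ − ⌊119/13⌋ + ⌊119/14⌋ + ⌊119/26⌋ + ⌊119/91⌋ − ⌊119/182⌋ = 47.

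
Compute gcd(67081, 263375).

Euclid: 263375 = 3·67081 + 62132; 67081 = 1·62132 + 4949; 62132 = 12·4949 + 2744; 4949 = 1·2744 + 2205; 2744 = 1·2205 + 539; 2205 = 4·539 + 49; 539 = 11·49 + 0. Last nonzero remainder: 49.

49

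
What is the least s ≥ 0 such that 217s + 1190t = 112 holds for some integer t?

gcd(217, 1190) = 7 (Euclid: 1190 = 5·217 + 105; 217 = 2·105 + 7; 105 = 15·7 + 0), and 7 | 112.
Extended Euclid: 217·(11) + 1190·(-2) = 7. Scale by 16: s₀ = 176.
General solution s = s₀ + 170k; reducing mod 170 gives s = 6 (and t = -1).

6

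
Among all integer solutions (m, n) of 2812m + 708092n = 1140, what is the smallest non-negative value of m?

4533

gcd(2812, 708092) = 76 (Euclid: 708092 = 251·2812 + 2280; 2812 = 1·2280 + 532; 2280 = 4·532 + 152; 532 = 3·152 + 76; 152 = 2·76 + 0), and 76 | 1140.
Extended Euclid: 2812·(4029) + 708092·(-16) = 76. Scale by 15: m₀ = 60435.
General solution m = m₀ + 9317t; reducing mod 9317 gives m = 4533 (and n = -18).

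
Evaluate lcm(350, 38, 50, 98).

350 = 2 · 5² · 7; 38 = 2 · 19; 50 = 2 · 5²; 98 = 2 · 7²
lcm takes max exponent of each prime: 2 · 5² · 7² · 19 = 46550

46550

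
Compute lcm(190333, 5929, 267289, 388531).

lcm(190333, 5929) = 190333·5929/gcd = 1128484357/121 = 9326317
lcm(9326317, 267289) = 9326317·267289/gcd = 2492821944613/121 = 20601834253
lcm(20601834253, 388531) = 20601834253·388531/gcd = 8004451264152343/1573 = 5088653060491

5088653060491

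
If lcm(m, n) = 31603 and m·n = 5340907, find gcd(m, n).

169

From gcd × lcm = mn: gcd = 5340907 / 31603 = 169.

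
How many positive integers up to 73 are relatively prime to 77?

57

Prime factors of 77: 7, 11. Count integers ≤ 73 divisible by none of them.
By inclusion–exclusion: 73 − ⌊73/7⌋ − ⌊73/11⌋ + ⌊73/77⌋ = 57.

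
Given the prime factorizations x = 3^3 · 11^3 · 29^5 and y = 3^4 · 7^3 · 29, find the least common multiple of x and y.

758485327299777

max exponent per prime: 3^4 · 7^3 · 11^3 · 29^5 = 758485327299777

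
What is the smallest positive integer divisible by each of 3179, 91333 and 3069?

3179 = 11 · 17²; 91333 = 11 · 19² · 23; 3069 = 3² · 11 · 31
lcm takes max exponent of each prime: 3² · 11 · 17² · 19² · 23 · 31 = 7364271123

7364271123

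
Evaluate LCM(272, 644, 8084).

lcm(272, 644) = 272·644/gcd = 175168/4 = 43792
lcm(43792, 8084) = 43792·8084/gcd = 354014528/4 = 88503632

88503632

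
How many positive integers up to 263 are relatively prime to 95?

200

95 = 5·19. Inclusion–exclusion on these primes:
263 − ⌊263/5⌋ − ⌊263/19⌋ + ⌊263/95⌋ = 200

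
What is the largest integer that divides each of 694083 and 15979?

1

Euclid: 694083 = 43·15979 + 6986; 15979 = 2·6986 + 2007; 6986 = 3·2007 + 965; 2007 = 2·965 + 77; 965 = 12·77 + 41; 77 = 1·41 + 36; 41 = 1·36 + 5; 36 = 7·5 + 1; 5 = 5·1 + 0. Last nonzero remainder: 1.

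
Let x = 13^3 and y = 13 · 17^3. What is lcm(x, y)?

10793861

max exponent per prime: 13^3 · 17^3 = 10793861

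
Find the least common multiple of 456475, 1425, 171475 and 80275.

83547249825

456475 = 5² · 19 · 31²; 1425 = 3 · 5² · 19; 171475 = 5² · 19³; 80275 = 5² · 13² · 19
lcm takes max exponent of each prime: 3 · 5² · 13² · 19³ · 31² = 83547249825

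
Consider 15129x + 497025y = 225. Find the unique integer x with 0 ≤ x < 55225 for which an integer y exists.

5125

Reduce mod 497025: 15129x ≡ 225 (mod 497025). With g = gcd(15129, 497025) = 9 dividing 225, divide through: 1681x ≡ 25 (mod 55225).
Since gcd(1681, 55225) = 1, x ≡ 25·(1681)⁻¹ ≡ 5125 (mod 55225). Smallest non-negative: 5125.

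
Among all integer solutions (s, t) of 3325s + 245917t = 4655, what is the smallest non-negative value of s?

741

gcd(3325, 245917) = 133 (Euclid: 245917 = 73·3325 + 3192; 3325 = 1·3192 + 133; 3192 = 24·133 + 0), and 133 | 4655.
Extended Euclid: 3325·(74) + 245917·(-1) = 133. Scale by 35: s₀ = 2590.
General solution s = s₀ + 1849k; reducing mod 1849 gives s = 741 (and t = -10).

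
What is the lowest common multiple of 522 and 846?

24534

gcd first: 846 = 1·522 + 324; 522 = 1·324 + 198; 324 = 1·198 + 126; 198 = 1·126 + 72; 126 = 1·72 + 54; 72 = 1·54 + 18; 54 = 3·18 + 0 → gcd = 18
lcm = 522·846/gcd = 441612/18 = 24534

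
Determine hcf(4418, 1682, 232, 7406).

2

gcd(4418, 1682): 4418 = 2·1682 + 1054; 1682 = 1·1054 + 628; 1054 = 1·628 + 426; 628 = 1·426 + 202; 426 = 2·202 + 22; 202 = 9·22 + 4; 22 = 5·4 + 2; 4 = 2·2 + 0 → 2
gcd(2, 232): 232 = 116·2 + 0 → 2
gcd(2, 7406): 7406 = 3703·2 + 0 → 2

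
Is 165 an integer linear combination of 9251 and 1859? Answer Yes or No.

Yes

gcd(9251, 1859): 9251 = 4·1859 + 1815; 1859 = 1·1815 + 44; 1815 = 41·44 + 11; 44 = 4·11 + 0 → 11
11 divides 165, so a solution exists.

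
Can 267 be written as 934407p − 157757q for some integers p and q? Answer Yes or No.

Yes

By Bézout, 934407p − 157757q = 267 has integer solutions iff gcd(934407, 157757) | 267.
Euclid: 934407 = 5·157757 + 145622; 157757 = 1·145622 + 12135; 145622 = 12·12135 + 2; 12135 = 6067·2 + 1; 2 = 2·1 + 0. gcd = 1; 267 mod 1 = 0. Yes.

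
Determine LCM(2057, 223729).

3803393

2057 = 11² · 17; 223729 = 11² · 43²
max exponents: 11² · 17 · 43² = 3803393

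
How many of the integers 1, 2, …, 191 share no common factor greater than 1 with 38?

91

Prime factors of 38: 2, 19. Count integers ≤ 191 divisible by none of them.
By inclusion–exclusion: 191 − ⌊191/2⌋ − ⌊191/19⌋ + ⌊191/38⌋ = 91.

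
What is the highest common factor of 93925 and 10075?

325

Euclid: 93925 = 9·10075 + 3250; 10075 = 3·3250 + 325; 3250 = 10·325 + 0. Last nonzero remainder: 325.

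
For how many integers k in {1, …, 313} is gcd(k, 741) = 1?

183

Prime factors of 741: 3, 13, 19. Count integers ≤ 313 divisible by none of them.
By inclusion–exclusion: 313 − ⌊313/3⌋ − ⌊313/13⌋ − ⌊313/19⌋ + ⌊313/39⌋ + ⌊313/57⌋ + ⌊313/247⌋ − ⌊313/741⌋ = 183.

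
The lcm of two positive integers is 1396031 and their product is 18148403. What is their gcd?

13

gcd·lcm = product, so gcd = 18148403/1396031 = 13.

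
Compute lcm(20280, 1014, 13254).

44798520

20280 = 2³ · 3 · 5 · 13²; 1014 = 2 · 3 · 13²; 13254 = 2 · 3 · 47²
lcm takes max exponent of each prime: 2³ · 3 · 5 · 13² · 47² = 44798520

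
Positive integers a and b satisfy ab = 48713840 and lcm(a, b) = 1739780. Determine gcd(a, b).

From gcd × lcm = ab: gcd = 48713840 / 1739780 = 28.

28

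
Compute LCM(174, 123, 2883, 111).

253663638

lcm(174, 123) = 174·123/gcd = 21402/3 = 7134
lcm(7134, 2883) = 7134·2883/gcd = 20567322/3 = 6855774
lcm(6855774, 111) = 6855774·111/gcd = 760990914/3 = 253663638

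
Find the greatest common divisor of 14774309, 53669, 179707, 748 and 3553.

gcd(14774309, 53669): 14774309 = 275·53669 + 15334; 53669 = 3·15334 + 7667; 15334 = 2·7667 + 0 → 7667
gcd(7667, 179707): 179707 = 23·7667 + 3366; 7667 = 2·3366 + 935; 3366 = 3·935 + 561; 935 = 1·561 + 374; 561 = 1·374 + 187; 374 = 2·187 + 0 → 187
gcd(187, 748): 748 = 4·187 + 0 → 187
gcd(187, 3553): 3553 = 19·187 + 0 → 187

187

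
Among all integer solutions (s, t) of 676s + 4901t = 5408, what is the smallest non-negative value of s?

Reduce mod 4901: 676s ≡ 5408 (mod 4901). With g = gcd(676, 4901) = 169 dividing 5408, divide through: 4s ≡ 32 (mod 29).
Since gcd(4, 29) = 1, s ≡ 32·(4)⁻¹ ≡ 8 (mod 29). Smallest non-negative: 8.

8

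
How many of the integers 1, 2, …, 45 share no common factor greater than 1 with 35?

Prime factors of 35: 5, 7. Count integers ≤ 45 divisible by none of them.
By inclusion–exclusion: 45 − ⌊45/5⌋ − ⌊45/7⌋ + ⌊45/35⌋ = 31.

31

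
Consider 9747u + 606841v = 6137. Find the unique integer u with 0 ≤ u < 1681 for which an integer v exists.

810

gcd(9747, 606841) = 361 (Euclid: 606841 = 62·9747 + 2527; 9747 = 3·2527 + 2166; 2527 = 1·2166 + 361; 2166 = 6·361 + 0), and 361 | 6137.
Extended Euclid: 9747·(-249) + 606841·(4) = 361. Scale by 17: u₀ = -4233.
General solution u = u₀ + 1681t; reducing mod 1681 gives u = 810 (and v = -13).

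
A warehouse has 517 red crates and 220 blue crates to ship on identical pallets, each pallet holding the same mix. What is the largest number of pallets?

517 = 11 · 47
220 = 2² · 5 · 11
Common: 11 = 11

11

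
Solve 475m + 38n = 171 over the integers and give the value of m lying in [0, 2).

1

Euclid: 475 = 12·38 + 19; 38 = 2·19 + 0 → gcd = 19; 171 = 19·9.
Back-substitution yields 475·(1) + 38·(-12) = 19, so one solution is m = 1·9 = 9, n = -12·9 = -108.
Solutions in m differ by 38/19 = 2; the one in [0, 2) is 9 mod 2 = 1.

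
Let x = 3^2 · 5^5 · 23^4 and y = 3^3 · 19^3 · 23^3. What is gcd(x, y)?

min exponent per shared prime: 3^2 · 23^3 = 109503

109503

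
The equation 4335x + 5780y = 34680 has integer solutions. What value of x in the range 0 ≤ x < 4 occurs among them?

0

Euclid: 5780 = 1·4335 + 1445; 4335 = 3·1445 + 0 → gcd = 1445; 34680 = 1445·24.
Back-substitution yields 4335·(-1) + 5780·(1) = 1445, so one solution is x = -1·24 = -24, y = 1·24 = 24.
Solutions in x differ by 5780/1445 = 4; the one in [0, 4) is -24 mod 4 = 0.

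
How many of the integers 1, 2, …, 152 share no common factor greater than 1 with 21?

Prime factors of 21: 3, 7. Count integers ≤ 152 divisible by none of them.
By inclusion–exclusion: 152 − ⌊152/3⌋ − ⌊152/7⌋ + ⌊152/21⌋ = 88.

88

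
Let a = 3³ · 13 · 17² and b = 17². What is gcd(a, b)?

289

min exponent per shared prime: 17² = 289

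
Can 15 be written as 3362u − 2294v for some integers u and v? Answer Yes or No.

No

By Bézout, 3362u − 2294v = 15 has integer solutions iff gcd(3362, 2294) | 15.
Euclid: 3362 = 1·2294 + 1068; 2294 = 2·1068 + 158; 1068 = 6·158 + 120; 158 = 1·120 + 38; 120 = 3·38 + 6; 38 = 6·6 + 2; 6 = 3·2 + 0. gcd = 2; 15 mod 2 = 1. No.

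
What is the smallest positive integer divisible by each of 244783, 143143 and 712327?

34790763007

244783 = 7 · 11² · 17²; 143143 = 7 · 11² · 13²; 712327 = 7 · 11² · 29²
lcm takes max exponent of each prime: 7 · 11² · 13² · 17² · 29² = 34790763007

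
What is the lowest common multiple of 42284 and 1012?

42284 = 2² · 11 · 31²; 1012 = 2² · 11 · 23
max exponents: 2² · 11 · 23 · 31² = 972532

972532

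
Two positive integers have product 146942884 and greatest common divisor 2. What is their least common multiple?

Since gcd(a,b)·lcm(a,b) = ab, lcm = 146942884/2 = 73471442.

73471442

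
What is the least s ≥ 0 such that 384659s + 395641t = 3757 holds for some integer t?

Euclid: 395641 = 1·384659 + 10982; 384659 = 35·10982 + 289; 10982 = 38·289 + 0 → gcd = 289; 3757 = 289·13.
Back-substitution yields 384659·(36) + 395641·(-35) = 289, so one solution is s = 36·13 = 468, t = -35·13 = -455.
Solutions in s differ by 395641/289 = 1369; the one in [0, 1369) is 468 mod 1369 = 468.

468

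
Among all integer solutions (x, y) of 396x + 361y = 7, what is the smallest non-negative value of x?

Reduce mod 361: 396x ≡ 7 (mod 361). With g = gcd(396, 361) = 1 dividing 7, divide through: 396x ≡ 7 (mod 361).
Since gcd(396, 361) = 1, x ≡ 7·(396)⁻¹ ≡ 289 (mod 361). Smallest non-negative: 289.

289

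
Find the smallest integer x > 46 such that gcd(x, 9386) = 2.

9386 = 2·4693. Any x with gcd(x, 9386) = 2 is a multiple of 2, say 2s, with s coprime to 4693.
Need s > 46/2, so s ≥ 24. First s ≥ 24 with gcd(s, 4693) = 1 is s = 24. Thus x = 2·24 = 48.

48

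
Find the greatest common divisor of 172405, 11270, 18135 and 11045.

gcd(172405, 11270): 172405 = 15·11270 + 3355; 11270 = 3·3355 + 1205; 3355 = 2·1205 + 945; 1205 = 1·945 + 260; 945 = 3·260 + 165; 260 = 1·165 + 95; 165 = 1·95 + 70; 95 = 1·70 + 25; 70 = 2·25 + 20; 25 = 1·20 + 5; 20 = 4·5 + 0 → 5
gcd(5, 18135): 18135 = 3627·5 + 0 → 5
gcd(5, 11045): 11045 = 2209·5 + 0 → 5

5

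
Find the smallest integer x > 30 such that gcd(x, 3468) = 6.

42

Multiples of 6 above 30: 6·6, 6·7, … . Need the cofactor coprime to 3468/6 = 578.
Checking s = 6, 7, … the first with gcd(s, 578) = 1 is s = 7, giving 42.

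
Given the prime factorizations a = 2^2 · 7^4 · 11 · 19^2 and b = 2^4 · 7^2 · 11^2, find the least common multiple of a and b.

1678049296

max exponent per prime: 2^4 · 7^4 · 11^2 · 19^2 = 1678049296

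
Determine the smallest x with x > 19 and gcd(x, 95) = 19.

38

gcd(x, 95) = 19 forces 19 | x; write x = 19s. Then gcd(19s, 19·5) = 19·gcd(s, 5), so need gcd(s, 5) = 1.
19s > 19 gives s ≥ 2. The least s ≥ 2 coprime to 5 is 2, so x = 19·2 = 38.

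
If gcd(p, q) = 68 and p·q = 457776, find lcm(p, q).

Since gcd(p,q)·lcm(p,q) = pq, lcm = 457776/68 = 6732.

6732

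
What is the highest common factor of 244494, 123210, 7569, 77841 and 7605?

9

gcd(244494, 123210): 244494 = 1·123210 + 121284; 123210 = 1·121284 + 1926; 121284 = 62·1926 + 1872; 1926 = 1·1872 + 54; 1872 = 34·54 + 36; 54 = 1·36 + 18; 36 = 2·18 + 0 → 18
gcd(18, 7569): 7569 = 420·18 + 9; 18 = 2·9 + 0 → 9
gcd(9, 77841): 77841 = 8649·9 + 0 → 9
gcd(9, 7605): 7605 = 845·9 + 0 → 9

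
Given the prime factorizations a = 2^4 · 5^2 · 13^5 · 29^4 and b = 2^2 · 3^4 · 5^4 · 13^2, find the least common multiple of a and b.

max exponent per prime: 2^4 · 3^4 · 5^4 · 13^5 · 29^4 = 212712872309730000

212712872309730000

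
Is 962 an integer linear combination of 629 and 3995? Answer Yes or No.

gcd(629, 3995): 3995 = 6·629 + 221; 629 = 2·221 + 187; 221 = 1·187 + 34; 187 = 5·34 + 17; 34 = 2·17 + 0 → 17
17 does not divide 962, so a solution does not exist.

No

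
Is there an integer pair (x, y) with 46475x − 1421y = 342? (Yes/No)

Yes

gcd(46475, 1421): 46475 = 32·1421 + 1003; 1421 = 1·1003 + 418; 1003 = 2·418 + 167; 418 = 2·167 + 84; 167 = 1·84 + 83; 84 = 1·83 + 1; 83 = 83·1 + 0 → 1
1 divides 342, so a solution exists.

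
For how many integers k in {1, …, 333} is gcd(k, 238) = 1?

238 = 2·7·17. Inclusion–exclusion on these primes:
333 − ⌊333/2⌋ − ⌊333/7⌋ − ⌊333/17⌋ + ⌊333/14⌋ + ⌊333/34⌋ + ⌊333/119⌋ − ⌊333/238⌋ = 134

134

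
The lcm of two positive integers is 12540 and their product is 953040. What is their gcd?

gcd·lcm = product, so gcd = 953040/12540 = 76.

76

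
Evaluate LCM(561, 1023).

17391

gcd first: 1023 = 1·561 + 462; 561 = 1·462 + 99; 462 = 4·99 + 66; 99 = 1·66 + 33; 66 = 2·33 + 0 → gcd = 33
lcm = 561·1023/gcd = 573903/33 = 17391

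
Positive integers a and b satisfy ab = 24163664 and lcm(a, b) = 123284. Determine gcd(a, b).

gcd·lcm = product, so gcd = 24163664/123284 = 196.

196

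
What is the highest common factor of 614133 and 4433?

Euclid: 614133 = 138·4433 + 2379; 4433 = 1·2379 + 2054; 2379 = 1·2054 + 325; 2054 = 6·325 + 104; 325 = 3·104 + 13; 104 = 8·13 + 0. Last nonzero remainder: 13.

13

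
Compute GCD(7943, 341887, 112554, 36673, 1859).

169

7943 = 13² · 47; 341887 = 7 · 13² · 17²; 112554 = 2 · 3² · 13² · 37; 36673 = 7 · 13² · 31; 1859 = 11 · 13²
gcd takes min exponent of each prime: 13² = 169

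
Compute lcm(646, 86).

27778

646 = 2 · 17 · 19; 86 = 2 · 43
max exponents: 2 · 17 · 19 · 43 = 27778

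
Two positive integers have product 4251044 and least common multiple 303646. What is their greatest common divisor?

14

gcd·lcm = product, so gcd = 4251044/303646 = 14.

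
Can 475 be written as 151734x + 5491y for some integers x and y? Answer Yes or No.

gcd(151734, 5491): 151734 = 27·5491 + 3477; 5491 = 1·3477 + 2014; 3477 = 1·2014 + 1463; 2014 = 1·1463 + 551; 1463 = 2·551 + 361; 551 = 1·361 + 190; 361 = 1·190 + 171; 190 = 1·171 + 19; 171 = 9·19 + 0 → 19
19 divides 475, so a solution exists.

Yes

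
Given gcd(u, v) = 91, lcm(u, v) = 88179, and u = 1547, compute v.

5187

u·v = gcd·lcm = 91·88179 = 8024289, so v = 8024289/1547 = 5187.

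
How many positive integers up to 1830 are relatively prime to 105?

837

105 = 3·5·7. Inclusion–exclusion on these primes:
1830 − ⌊1830/3⌋ − ⌊1830/5⌋ − ⌊1830/7⌋ + ⌊1830/15⌋ + ⌊1830/21⌋ + ⌊1830/35⌋ − ⌊1830/105⌋ = 837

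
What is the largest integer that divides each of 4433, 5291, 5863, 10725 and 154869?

143

gcd(4433, 5291): 5291 = 1·4433 + 858; 4433 = 5·858 + 143; 858 = 6·143 + 0 → 143
gcd(143, 5863): 5863 = 41·143 + 0 → 143
gcd(143, 10725): 10725 = 75·143 + 0 → 143
gcd(143, 154869): 154869 = 1083·143 + 0 → 143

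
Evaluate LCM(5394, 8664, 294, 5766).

5394 = 2 · 3 · 29 · 31; 8664 = 2³ · 3 · 19²; 294 = 2 · 3 · 7²; 5766 = 2 · 3 · 31²
lcm takes max exponent of each prime: 2³ · 3 · 7² · 19² · 29 · 31² = 11831393784

11831393784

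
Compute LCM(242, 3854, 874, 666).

lcm(242, 3854) = 242·3854/gcd = 932668/2 = 466334
lcm(466334, 874) = 466334·874/gcd = 407575916/2 = 203787958
lcm(203787958, 666) = 203787958·666/gcd = 135722780028/2 = 67861390014

67861390014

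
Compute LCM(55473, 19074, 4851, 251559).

lcm(55473, 19074) = 55473·19074/gcd = 1058092002/33 = 32063394
lcm(32063394, 4851) = 32063394·4851/gcd = 155539524294/33 = 4713318918
lcm(4713318918, 251559) = 4713318918·251559/gcd = 1185677793693162/693 = 1710934767234

1710934767234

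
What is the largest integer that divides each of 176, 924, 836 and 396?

44

176 = 2⁴ · 11; 924 = 2² · 3 · 7 · 11; 836 = 2² · 11 · 19; 396 = 2² · 3² · 11
gcd takes min exponent of each prime: 2² · 11 = 44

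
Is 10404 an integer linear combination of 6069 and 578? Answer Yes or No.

Yes

By Bézout, 6069s + 578t = 10404 has integer solutions iff gcd(6069, 578) | 10404.
Euclid: 6069 = 10·578 + 289; 578 = 2·289 + 0. gcd = 289; 10404 mod 289 = 0. Yes.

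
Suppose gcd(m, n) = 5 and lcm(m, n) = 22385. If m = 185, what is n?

m·n = gcd·lcm = 5·22385 = 111925, so n = 111925/185 = 605.

605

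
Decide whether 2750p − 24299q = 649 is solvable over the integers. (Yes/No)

Yes

By Bézout, 2750p − 24299q = 649 has integer solutions iff gcd(2750, 24299) | 649.
Euclid: 24299 = 8·2750 + 2299; 2750 = 1·2299 + 451; 2299 = 5·451 + 44; 451 = 10·44 + 11; 44 = 4·11 + 0. gcd = 11; 649 mod 11 = 0. Yes.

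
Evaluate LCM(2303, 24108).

1133076

gcd first: 24108 = 10·2303 + 1078; 2303 = 2·1078 + 147; 1078 = 7·147 + 49; 147 = 3·49 + 0 → gcd = 49
lcm = 2303·24108/gcd = 55520724/49 = 1133076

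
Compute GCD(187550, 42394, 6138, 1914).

22

gcd(187550, 42394): 187550 = 4·42394 + 17974; 42394 = 2·17974 + 6446; 17974 = 2·6446 + 5082; 6446 = 1·5082 + 1364; 5082 = 3·1364 + 990; 1364 = 1·990 + 374; 990 = 2·374 + 242; 374 = 1·242 + 132; 242 = 1·132 + 110; 132 = 1·110 + 22; 110 = 5·22 + 0 → 22
gcd(22, 6138): 6138 = 279·22 + 0 → 22
gcd(22, 1914): 1914 = 87·22 + 0 → 22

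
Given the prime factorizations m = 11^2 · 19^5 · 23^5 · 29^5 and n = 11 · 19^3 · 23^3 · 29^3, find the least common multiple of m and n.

max exponent per prime: 11^2 · 19^5 · 23^5 · 29^5 = 39553283732286566005753

39553283732286566005753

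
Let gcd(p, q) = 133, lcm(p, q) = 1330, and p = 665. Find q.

266

p·q = gcd·lcm = 133·1330 = 176890, so q = 176890/665 = 266.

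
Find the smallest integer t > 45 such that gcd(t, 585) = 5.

50

585 = 5·117. Any t with gcd(t, 585) = 5 is a multiple of 5, say 5s, with s coprime to 117.
Need s > 45/5, so s ≥ 10. First s ≥ 10 with gcd(s, 117) = 1 is s = 10. Thus t = 5·10 = 50.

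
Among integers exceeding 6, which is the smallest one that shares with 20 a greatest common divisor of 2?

20 = 2·10. Any t with gcd(t, 20) = 2 is a multiple of 2, say 2s, with s coprime to 10.
Need s > 6/2, so s ≥ 4. First s ≥ 4 with gcd(s, 10) = 1 is s = 7. Thus t = 2·7 = 14.

14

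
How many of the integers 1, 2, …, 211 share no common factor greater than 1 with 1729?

Prime factors of 1729: 7, 13, 19. Count integers ≤ 211 divisible by none of them.
By inclusion–exclusion: 211 − ⌊211/7⌋ − ⌊211/13⌋ − ⌊211/19⌋ + ⌊211/91⌋ + ⌊211/133⌋ + ⌊211/247⌋ − ⌊211/1729⌋ = 157.

157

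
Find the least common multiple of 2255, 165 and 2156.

lcm(2255, 165) = 2255·165/gcd = 372075/55 = 6765
lcm(6765, 2156) = 6765·2156/gcd = 14585340/11 = 1325940

1325940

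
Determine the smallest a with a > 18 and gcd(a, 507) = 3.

21

507 = 3·169. Any a with gcd(a, 507) = 3 is a multiple of 3, say 3s, with s coprime to 169.
Need s > 18/3, so s ≥ 7. First s ≥ 7 with gcd(s, 169) = 1 is s = 7. Thus a = 3·7 = 21.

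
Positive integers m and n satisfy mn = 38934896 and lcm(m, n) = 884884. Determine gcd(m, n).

44

gcd·lcm = product, so gcd = 38934896/884884 = 44.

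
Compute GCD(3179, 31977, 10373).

11

3179 = 11 · 17²; 31977 = 3² · 11 · 17 · 19; 10373 = 11 · 23 · 41
gcd takes min exponent of each prime: 11 = 11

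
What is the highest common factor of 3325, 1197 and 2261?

3325 = 5² · 7 · 19; 1197 = 3² · 7 · 19; 2261 = 7 · 17 · 19
gcd takes min exponent of each prime: 7 · 19 = 133

133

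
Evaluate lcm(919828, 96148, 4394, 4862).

919828 = 2² · 7² · 13 · 19²; 96148 = 2² · 13 · 43²; 4394 = 2 · 13³; 4862 = 2 · 11 · 13 · 17
lcm takes max exponent of each prime: 2² · 7² · 11 · 13³ · 17 · 19² · 43² = 53749180601116

53749180601116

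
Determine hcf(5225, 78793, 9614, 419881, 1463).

209

5225 = 5² · 11 · 19; 78793 = 11 · 13 · 19 · 29; 9614 = 2 · 11 · 19 · 23; 419881 = 7² · 11 · 19 · 41; 1463 = 7 · 11 · 19
gcd takes min exponent of each prime: 11 · 19 = 209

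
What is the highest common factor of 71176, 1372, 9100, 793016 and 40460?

gcd(71176, 1372): 71176 = 51·1372 + 1204; 1372 = 1·1204 + 168; 1204 = 7·168 + 28; 168 = 6·28 + 0 → 28
gcd(28, 9100): 9100 = 325·28 + 0 → 28
gcd(28, 793016): 793016 = 28322·28 + 0 → 28
gcd(28, 40460): 40460 = 1445·28 + 0 → 28

28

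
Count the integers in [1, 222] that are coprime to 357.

357 = 3·7·17. Inclusion–exclusion on these primes:
222 − ⌊222/3⌋ − ⌊222/7⌋ − ⌊222/17⌋ + ⌊222/21⌋ + ⌊222/51⌋ + ⌊222/119⌋ − ⌊222/357⌋ = 119

119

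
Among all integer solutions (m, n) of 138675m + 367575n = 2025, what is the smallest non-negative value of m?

gcd(138675, 367575) = 75 (Euclid: 367575 = 2·138675 + 90225; 138675 = 1·90225 + 48450; 90225 = 1·48450 + 41775; 48450 = 1·41775 + 6675; 41775 = 6·6675 + 1725; 6675 = 3·1725 + 1500; 1725 = 1·1500 + 225; 1500 = 6·225 + 150; 225 = 1·150 + 75; 150 = 2·75 + 0), and 75 | 2025.
Extended Euclid: 138675·(-1707) + 367575·(644) = 75. Scale by 27: m₀ = -46089.
General solution m = m₀ + 4901t; reducing mod 4901 gives m = 2921 (and n = -1102).

2921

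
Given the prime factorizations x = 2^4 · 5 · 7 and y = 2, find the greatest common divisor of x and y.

min exponent per shared prime: 2 = 2

2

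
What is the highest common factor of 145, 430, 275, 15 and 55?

5

gcd(145, 430): 430 = 2·145 + 140; 145 = 1·140 + 5; 140 = 28·5 + 0 → 5
gcd(5, 275): 275 = 55·5 + 0 → 5
gcd(5, 15): 15 = 3·5 + 0 → 5
gcd(5, 55): 55 = 11·5 + 0 → 5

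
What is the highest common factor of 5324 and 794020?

4

5324 = 2² · 11³
794020 = 2² · 5 · 29 · 37²
Common: 2² = 4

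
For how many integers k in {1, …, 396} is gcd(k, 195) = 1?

195

195 = 3·5·13. Inclusion–exclusion on these primes:
396 − ⌊396/3⌋ − ⌊396/5⌋ − ⌊396/13⌋ + ⌊396/15⌋ + ⌊396/39⌋ + ⌊396/65⌋ − ⌊396/195⌋ = 195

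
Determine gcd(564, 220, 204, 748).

4

564 = 2² · 3 · 47; 220 = 2² · 5 · 11; 204 = 2² · 3 · 17; 748 = 2² · 11 · 17
gcd takes min exponent of each prime: 2² = 4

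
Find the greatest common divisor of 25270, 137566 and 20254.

25270 = 2 · 5 · 7 · 19²; 137566 = 2 · 11 · 13² · 37; 20254 = 2 · 13 · 19 · 41
gcd takes min exponent of each prime: 2 = 2

2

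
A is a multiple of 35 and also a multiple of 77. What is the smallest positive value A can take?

385

gcd first: 77 = 2·35 + 7; 35 = 5·7 + 0 → gcd = 7
lcm = 35·77/gcd = 2695/7 = 385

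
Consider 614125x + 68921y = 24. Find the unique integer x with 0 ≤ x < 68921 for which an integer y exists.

21781

Reduce mod 68921: 614125x ≡ 24 (mod 68921). With g = gcd(614125, 68921) = 1 dividing 24, divide through: 614125x ≡ 24 (mod 68921).
Since gcd(614125, 68921) = 1, x ≡ 24·(614125)⁻¹ ≡ 21781 (mod 68921). Smallest non-negative: 21781.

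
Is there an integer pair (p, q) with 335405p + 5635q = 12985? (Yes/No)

gcd(335405, 5635): 335405 = 59·5635 + 2940; 5635 = 1·2940 + 2695; 2940 = 1·2695 + 245; 2695 = 11·245 + 0 → 245
245 divides 12985, so a solution exists.

Yes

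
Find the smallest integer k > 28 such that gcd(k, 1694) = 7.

1694 = 7·242. Any k with gcd(k, 1694) = 7 is a multiple of 7, say 7s, with s coprime to 242.
Need s > 28/7, so s ≥ 5. First s ≥ 5 with gcd(s, 242) = 1 is s = 5. Thus k = 7·5 = 35.

35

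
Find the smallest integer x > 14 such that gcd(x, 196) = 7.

Multiples of 7 above 14: 7·3, 7·4, … . Need the cofactor coprime to 196/7 = 28.
Checking s = 3, 4, … the first with gcd(s, 28) = 1 is s = 3, giving 21.

21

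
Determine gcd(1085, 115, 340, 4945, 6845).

5

gcd(1085, 115): 1085 = 9·115 + 50; 115 = 2·50 + 15; 50 = 3·15 + 5; 15 = 3·5 + 0 → 5
gcd(5, 340): 340 = 68·5 + 0 → 5
gcd(5, 4945): 4945 = 989·5 + 0 → 5
gcd(5, 6845): 6845 = 1369·5 + 0 → 5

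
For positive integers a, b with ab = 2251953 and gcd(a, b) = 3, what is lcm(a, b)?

For any two positive integers, gcd × lcm equals their product. Hence lcm = 2251953 / 3 = 750651.

750651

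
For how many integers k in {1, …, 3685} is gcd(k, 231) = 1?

1914

231 = 3·7·11. Inclusion–exclusion on these primes:
3685 − ⌊3685/3⌋ − ⌊3685/7⌋ − ⌊3685/11⌋ + ⌊3685/21⌋ + ⌊3685/33⌋ + ⌊3685/77⌋ − ⌊3685/231⌋ = 1914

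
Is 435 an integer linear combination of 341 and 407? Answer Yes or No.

gcd(341, 407): 407 = 1·341 + 66; 341 = 5·66 + 11; 66 = 6·11 + 0 → 11
11 does not divide 435, so a solution does not exist.

No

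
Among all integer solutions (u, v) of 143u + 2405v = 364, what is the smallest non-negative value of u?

53

Euclid: 2405 = 16·143 + 117; 143 = 1·117 + 26; 117 = 4·26 + 13; 26 = 2·13 + 0 → gcd = 13; 364 = 13·28.
Back-substitution yields 143·(-84) + 2405·(5) = 13, so one solution is u = -84·28 = -2352, v = 5·28 = 140.
Solutions in u differ by 2405/13 = 185; the one in [0, 185) is -2352 mod 185 = 53.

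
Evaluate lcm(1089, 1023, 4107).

46216071

1089 = 3² · 11²; 1023 = 3 · 11 · 31; 4107 = 3 · 37²
lcm takes max exponent of each prime: 3² · 11² · 31 · 37² = 46216071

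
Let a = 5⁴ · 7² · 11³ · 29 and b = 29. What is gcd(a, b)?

min exponent per shared prime: 29 = 29

29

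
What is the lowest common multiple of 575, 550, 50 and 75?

lcm(575, 550) = 575·550/gcd = 316250/25 = 12650
lcm(12650, 50) = 12650·50/gcd = 632500/50 = 12650
lcm(12650, 75) = 12650·75/gcd = 948750/25 = 37950

37950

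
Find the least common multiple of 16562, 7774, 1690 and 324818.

1830349430

16562 = 2 · 7² · 13²; 7774 = 2 · 13² · 23; 1690 = 2 · 5 · 13²; 324818 = 2 · 13² · 31²
lcm takes max exponent of each prime: 2 · 5 · 7² · 13² · 23 · 31² = 1830349430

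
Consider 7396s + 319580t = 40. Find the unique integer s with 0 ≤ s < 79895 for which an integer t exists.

gcd(7396, 319580) = 4 (Euclid: 319580 = 43·7396 + 1552; 7396 = 4·1552 + 1188; 1552 = 1·1188 + 364; 1188 = 3·364 + 96; 364 = 3·96 + 76; 96 = 1·76 + 20; 76 = 3·20 + 16; 20 = 1·16 + 4; 16 = 4·4 + 0), and 4 | 40.
Extended Euclid: 7396·(16679) + 319580·(-386) = 4. Scale by 10: s₀ = 166790.
General solution s = s₀ + 79895k; reducing mod 79895 gives s = 7000 (and t = -162).

7000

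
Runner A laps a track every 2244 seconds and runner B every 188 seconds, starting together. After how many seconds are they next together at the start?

gcd first: 2244 = 11·188 + 176; 188 = 1·176 + 12; 176 = 14·12 + 8; 12 = 1·8 + 4; 8 = 2·4 + 0 → gcd = 4
lcm = 2244·188/gcd = 421872/4 = 105468

105468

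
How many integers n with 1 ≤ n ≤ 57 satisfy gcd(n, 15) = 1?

15 = 3·5. Inclusion–exclusion on these primes:
57 − ⌊57/3⌋ − ⌊57/5⌋ + ⌊57/15⌋ = 30

30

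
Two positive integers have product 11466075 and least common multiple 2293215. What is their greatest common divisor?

5

gcd·lcm = product, so gcd = 11466075/2293215 = 5.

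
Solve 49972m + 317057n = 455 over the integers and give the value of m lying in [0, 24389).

gcd(49972, 317057) = 13 (Euclid: 317057 = 6·49972 + 17225; 49972 = 2·17225 + 15522; 17225 = 1·15522 + 1703; 15522 = 9·1703 + 195; 1703 = 8·195 + 143; 195 = 1·143 + 52; 143 = 2·52 + 39; 52 = 1·39 + 13; 39 = 3·13 + 0), and 13 | 455.
Extended Euclid: 49972·(6516) + 317057·(-1027) = 13. Scale by 35: m₀ = 228060.
General solution m = m₀ + 24389t; reducing mod 24389 gives m = 8559 (and n = -1349).

8559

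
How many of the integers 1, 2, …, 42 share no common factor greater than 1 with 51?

26

51 = 3·17. Inclusion–exclusion on these primes:
42 − ⌊42/3⌋ − ⌊42/17⌋ + ⌊42/51⌋ = 26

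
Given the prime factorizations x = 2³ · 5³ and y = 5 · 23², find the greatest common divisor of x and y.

min exponent per shared prime: 5 = 5

5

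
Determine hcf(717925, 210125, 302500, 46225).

25

gcd(717925, 210125): 717925 = 3·210125 + 87550; 210125 = 2·87550 + 35025; 87550 = 2·35025 + 17500; 35025 = 2·17500 + 25; 17500 = 700·25 + 0 → 25
gcd(25, 302500): 302500 = 12100·25 + 0 → 25
gcd(25, 46225): 46225 = 1849·25 + 0 → 25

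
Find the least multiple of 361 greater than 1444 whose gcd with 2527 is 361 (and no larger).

gcd(k, 2527) = 361 forces 361 | k; write k = 361s. Then gcd(361s, 361·7) = 361·gcd(s, 7), so need gcd(s, 7) = 1.
361s > 1444 gives s ≥ 5. The least s ≥ 5 coprime to 7 is 5, so k = 361·5 = 1805.

1805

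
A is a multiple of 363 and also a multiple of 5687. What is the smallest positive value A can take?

17061

gcd first: 5687 = 15·363 + 242; 363 = 1·242 + 121; 242 = 2·121 + 0 → gcd = 121
lcm = 363·5687/gcd = 2064381/121 = 17061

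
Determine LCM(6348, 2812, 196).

lcm(6348, 2812) = 6348·2812/gcd = 17850576/4 = 4462644
lcm(4462644, 196) = 4462644·196/gcd = 874678224/4 = 218669556

218669556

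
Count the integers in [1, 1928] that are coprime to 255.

255 = 3·5·17. Inclusion–exclusion on these primes:
1928 − ⌊1928/3⌋ − ⌊1928/5⌋ − ⌊1928/17⌋ + ⌊1928/15⌋ + ⌊1928/51⌋ + ⌊1928/85⌋ − ⌊1928/255⌋ = 968

968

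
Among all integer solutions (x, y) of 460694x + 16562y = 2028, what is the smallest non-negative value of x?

32

gcd(460694, 16562) = 338 (Euclid: 460694 = 27·16562 + 13520; 16562 = 1·13520 + 3042; 13520 = 4·3042 + 1352; 3042 = 2·1352 + 338; 1352 = 4·338 + 0), and 338 | 2028.
Extended Euclid: 460694·(-11) + 16562·(306) = 338. Scale by 6: x₀ = -66.
General solution x = x₀ + 49t; reducing mod 49 gives x = 32 (and y = -890).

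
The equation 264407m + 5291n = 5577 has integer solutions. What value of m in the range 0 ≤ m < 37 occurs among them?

35

Euclid: 264407 = 49·5291 + 5148; 5291 = 1·5148 + 143; 5148 = 36·143 + 0 → gcd = 143; 5577 = 143·39.
Back-substitution yields 264407·(-1) + 5291·(50) = 143, so one solution is m = -1·39 = -39, n = 50·39 = 1950.
Solutions in m differ by 5291/143 = 37; the one in [0, 37) is -39 mod 37 = 35.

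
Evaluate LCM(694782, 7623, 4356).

694782 = 2 · 3² · 11³ · 29; 7623 = 3² · 7 · 11²; 4356 = 2² · 3² · 11²
lcm takes max exponent of each prime: 2² · 3² · 7 · 11³ · 29 = 9726948

9726948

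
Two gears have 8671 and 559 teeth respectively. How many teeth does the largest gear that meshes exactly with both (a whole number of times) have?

13

Euclid: 8671 = 15·559 + 286; 559 = 1·286 + 273; 286 = 1·273 + 13; 273 = 21·13 + 0. Last nonzero remainder: 13.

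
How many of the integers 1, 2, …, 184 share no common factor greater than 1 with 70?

64

Prime factors of 70: 2, 5, 7. Count integers ≤ 184 divisible by none of them.
By inclusion–exclusion: 184 − ⌊184/2⌋ − ⌊184/5⌋ − ⌊184/7⌋ + ⌊184/10⌋ + ⌊184/14⌋ + ⌊184/35⌋ − ⌊184/70⌋ = 64.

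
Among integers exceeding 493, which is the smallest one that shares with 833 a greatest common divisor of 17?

gcd(t, 833) = 17 forces 17 | t; write t = 17s. Then gcd(17s, 17·49) = 17·gcd(s, 49), so need gcd(s, 49) = 1.
17s > 493 gives s ≥ 30. The least s ≥ 30 coprime to 49 is 30, so t = 17·30 = 510.

510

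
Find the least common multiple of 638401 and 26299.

638401 = 17² · 47²; 26299 = 7 · 13 · 17²
max exponents: 7 · 13 · 17² · 47² = 58094491

58094491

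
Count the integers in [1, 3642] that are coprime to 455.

Prime factors of 455: 5, 7, 13. Count integers ≤ 3642 divisible by none of them.
By inclusion–exclusion: 3642 − ⌊3642/5⌋ − ⌊3642/7⌋ − ⌊3642/13⌋ + ⌊3642/35⌋ + ⌊3642/65⌋ + ⌊3642/91⌋ − ⌊3642/455⌋ = 2306.

2306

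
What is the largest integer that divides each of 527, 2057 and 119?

gcd(527, 2057): 2057 = 3·527 + 476; 527 = 1·476 + 51; 476 = 9·51 + 17; 51 = 3·17 + 0 → 17
gcd(17, 119): 119 = 7·17 + 0 → 17

17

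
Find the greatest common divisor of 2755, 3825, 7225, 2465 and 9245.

5

2755 = 5 · 19 · 29; 3825 = 3² · 5² · 17; 7225 = 5² · 17²; 2465 = 5 · 17 · 29; 9245 = 5 · 43²
gcd takes min exponent of each prime: 5 = 5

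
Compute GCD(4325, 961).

Euclid: 4325 = 4·961 + 481; 961 = 1·481 + 480; 481 = 1·480 + 1; 480 = 480·1 + 0. Last nonzero remainder: 1.

1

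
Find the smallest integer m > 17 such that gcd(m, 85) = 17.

34

gcd(m, 85) = 17 forces 17 | m; write m = 17s. Then gcd(17s, 17·5) = 17·gcd(s, 5), so need gcd(s, 5) = 1.
17s > 17 gives s ≥ 2. The least s ≥ 2 coprime to 5 is 2, so m = 17·2 = 34.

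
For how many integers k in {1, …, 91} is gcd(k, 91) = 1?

91 = 7·13. Inclusion–exclusion on these primes:
91 − ⌊91/7⌋ − ⌊91/13⌋ + ⌊91/91⌋ = 72

72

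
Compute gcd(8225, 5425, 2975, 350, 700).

gcd(8225, 5425): 8225 = 1·5425 + 2800; 5425 = 1·2800 + 2625; 2800 = 1·2625 + 175; 2625 = 15·175 + 0 → 175
gcd(175, 2975): 2975 = 17·175 + 0 → 175
gcd(175, 350): 350 = 2·175 + 0 → 175
gcd(175, 700): 700 = 4·175 + 0 → 175

175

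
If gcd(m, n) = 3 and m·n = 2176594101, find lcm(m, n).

For any two positive integers, gcd × lcm equals their product. Hence lcm = 2176594101 / 3 = 725531367.

725531367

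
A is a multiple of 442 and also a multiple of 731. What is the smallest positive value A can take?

19006

gcd first: 731 = 1·442 + 289; 442 = 1·289 + 153; 289 = 1·153 + 136; 153 = 1·136 + 17; 136 = 8·17 + 0 → gcd = 17
lcm = 442·731/gcd = 323102/17 = 19006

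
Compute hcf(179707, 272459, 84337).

179707 = 11 · 17 · 31²; 272459 = 11 · 17 · 31 · 47; 84337 = 11² · 17 · 41
gcd takes min exponent of each prime: 11 · 17 = 187

187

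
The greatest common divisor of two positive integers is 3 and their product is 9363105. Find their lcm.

For any two positive integers, gcd × lcm equals their product. Hence lcm = 9363105 / 3 = 3121035.

3121035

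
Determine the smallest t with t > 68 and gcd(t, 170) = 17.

119

gcd(t, 170) = 17 forces 17 | t; write t = 17s. Then gcd(17s, 17·10) = 17·gcd(s, 10), so need gcd(s, 10) = 1.
17s > 68 gives s ≥ 5. The least s ≥ 5 coprime to 10 is 7, so t = 17·7 = 119.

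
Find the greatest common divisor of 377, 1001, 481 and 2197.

13

gcd(377, 1001): 1001 = 2·377 + 247; 377 = 1·247 + 130; 247 = 1·130 + 117; 130 = 1·117 + 13; 117 = 9·13 + 0 → 13
gcd(13, 481): 481 = 37·13 + 0 → 13
gcd(13, 2197): 2197 = 169·13 + 0 → 13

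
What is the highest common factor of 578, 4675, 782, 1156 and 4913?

17

gcd(578, 4675): 4675 = 8·578 + 51; 578 = 11·51 + 17; 51 = 3·17 + 0 → 17
gcd(17, 782): 782 = 46·17 + 0 → 17
gcd(17, 1156): 1156 = 68·17 + 0 → 17
gcd(17, 4913): 4913 = 289·17 + 0 → 17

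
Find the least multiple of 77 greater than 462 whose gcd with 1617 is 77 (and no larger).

Multiples of 77 above 462: 77·7, 77·8, … . Need the cofactor coprime to 1617/77 = 21.
Checking s = 7, 8, … the first with gcd(s, 21) = 1 is s = 8, giving 616.

616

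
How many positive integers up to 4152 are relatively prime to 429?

2323

429 = 3·11·13. Inclusion–exclusion on these primes:
4152 − ⌊4152/3⌋ − ⌊4152/11⌋ − ⌊4152/13⌋ + ⌊4152/33⌋ + ⌊4152/39⌋ + ⌊4152/143⌋ − ⌊4152/429⌋ = 2323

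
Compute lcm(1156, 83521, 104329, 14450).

1156 = 2² · 17²; 83521 = 17⁴; 104329 = 17² · 19²; 14450 = 2 · 5² · 17²
lcm takes max exponent of each prime: 2² · 5² · 17⁴ · 19² = 3015108100

3015108100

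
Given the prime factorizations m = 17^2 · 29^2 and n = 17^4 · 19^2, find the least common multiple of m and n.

max exponent per prime: 17^4 · 19^2 · 29^2 = 25357059121

25357059121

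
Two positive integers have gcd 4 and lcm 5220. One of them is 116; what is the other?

Using ab = gcd(a,b)·lcm(a,b) = 4·5220 = 20880, we get b = 20880/116 = 180.

180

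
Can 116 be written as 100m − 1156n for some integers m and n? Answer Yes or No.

By Bézout, 100m − 1156n = 116 has integer solutions iff gcd(100, 1156) | 116.
Euclid: 1156 = 11·100 + 56; 100 = 1·56 + 44; 56 = 1·44 + 12; 44 = 3·12 + 8; 12 = 1·8 + 4; 8 = 2·4 + 0. gcd = 4; 116 mod 4 = 0. Yes.

Yes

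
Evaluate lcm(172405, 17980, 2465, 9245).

lcm(172405, 17980) = 172405·17980/gcd = 3099841900/145 = 21378220
lcm(21378220, 2465) = 21378220·2465/gcd = 52697312300/145 = 363429740
lcm(363429740, 9245) = 363429740·9245/gcd = 3359907946300/5 = 671981589260

671981589260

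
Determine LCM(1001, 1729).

1001 = 7 · 11 · 13; 1729 = 7 · 13 · 19
max exponents: 7 · 11 · 13 · 19 = 19019

19019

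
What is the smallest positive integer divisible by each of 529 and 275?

gcd first: 529 = 1·275 + 254; 275 = 1·254 + 21; 254 = 12·21 + 2; 21 = 10·2 + 1; 2 = 2·1 + 0 → gcd = 1
lcm = 529·275/gcd = 145475/1 = 145475

145475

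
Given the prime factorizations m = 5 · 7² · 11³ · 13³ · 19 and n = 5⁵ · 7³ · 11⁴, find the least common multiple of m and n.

max exponent per prime: 5⁵ · 7³ · 11⁴ · 13³ · 19 = 655086335028125

655086335028125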